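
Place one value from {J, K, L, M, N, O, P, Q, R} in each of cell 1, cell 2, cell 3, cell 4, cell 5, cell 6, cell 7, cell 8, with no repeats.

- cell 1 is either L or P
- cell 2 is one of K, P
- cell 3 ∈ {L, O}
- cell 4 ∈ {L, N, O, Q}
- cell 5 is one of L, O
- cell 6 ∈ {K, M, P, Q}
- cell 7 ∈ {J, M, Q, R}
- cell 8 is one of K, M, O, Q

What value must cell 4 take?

N

cell 3 and cell 5 share exactly the 2 values {L, O}; by pigeonhole those values go to them, so strike L, O from cell 1, cell 4, cell 8.
That leaves cell 1 = P. Eliminate P elsewhere: cell 2, cell 6.
cell 2 has just one choice, so cell 2 = K. Strike K from cell 6, cell 8.
The 2 variables cell 6 and cell 8 are confined to {M, Q}, which locks those values in; drop them from cell 4, cell 7.
So cell 4 = N.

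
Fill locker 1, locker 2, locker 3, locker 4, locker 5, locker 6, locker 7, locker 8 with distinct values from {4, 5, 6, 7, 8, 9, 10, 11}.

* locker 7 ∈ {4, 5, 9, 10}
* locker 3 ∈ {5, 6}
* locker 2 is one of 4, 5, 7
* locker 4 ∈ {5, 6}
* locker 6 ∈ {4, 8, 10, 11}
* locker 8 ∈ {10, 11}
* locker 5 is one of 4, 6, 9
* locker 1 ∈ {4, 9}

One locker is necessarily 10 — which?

The 8 variables together cover exactly {4, 5, 6, 7, 8, 9, 10, 11} — 8 values for 8 variables — and 7 appears only in locker 2's list, so locker 2 = 7.
The 7 still-open variables draw from only 7 values {4, 5, 6, 8, 9, 10, 11}, so each is used; only locker 6 can be 8, hence locker 6 = 8.
The 6 still-open variables together cover exactly {4, 5, 6, 9, 10, 11} — 6 values for 6 variables — and 11 appears only in locker 8's list, so locker 8 = 11.
The 5 still-open variables draw from only 5 values {4, 5, 6, 9, 10}, so each is used; only locker 7 can be 10, hence locker 7 = 10.

locker 7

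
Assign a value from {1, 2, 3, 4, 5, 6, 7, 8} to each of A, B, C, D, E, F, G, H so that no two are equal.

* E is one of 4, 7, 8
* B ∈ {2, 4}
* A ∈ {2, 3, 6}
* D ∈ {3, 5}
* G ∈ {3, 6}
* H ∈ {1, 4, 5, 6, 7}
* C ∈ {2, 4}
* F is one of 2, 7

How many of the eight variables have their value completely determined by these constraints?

4

Among the 8 variables, 1 fits only H (and all 8 values in {1, 2, 3, 4, 5, 6, 7, 8} must be used), so H = 1.
The 7 still-open variables draw from only 7 values {2, 3, 4, 5, 6, 7, 8}, so each is used; only D can be 5, hence D = 5.
Among the 6 still-open variables, 8 fits only E (and all 6 values in {2, 3, 4, 6, 7, 8} must be used), so E = 8.
Among the 5 still-open variables, 7 fits only F (and all 5 values in {2, 3, 4, 6, 7} must be used), so F = 7.
The 2 variables B and C are confined to {2, 4}, which locks those values in; drop them from A.
Determined: D=5, E=8, F=7, H=1. The other variables each still have more than one consistent value. That makes 4.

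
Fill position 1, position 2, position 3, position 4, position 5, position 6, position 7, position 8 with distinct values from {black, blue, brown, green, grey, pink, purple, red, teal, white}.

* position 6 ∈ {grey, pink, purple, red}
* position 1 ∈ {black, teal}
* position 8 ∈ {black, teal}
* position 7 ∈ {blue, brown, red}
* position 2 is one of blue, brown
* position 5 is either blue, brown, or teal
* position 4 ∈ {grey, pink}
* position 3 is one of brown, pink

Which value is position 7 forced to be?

red

The 8 variables together cover exactly {black, blue, brown, grey, pink, purple, red, teal} — 8 values for 8 variables — and purple appears only in position 6's list, so position 6 = purple.
The 7 still-open variables together cover exactly {black, blue, brown, grey, pink, red, teal} — 7 values for 7 variables — and grey appears only in position 4's list, so position 4 = grey.
Among the 6 still-open variables, pink fits only position 3 (and all 6 values in {black, blue, brown, pink, red, teal} must be used), so position 3 = pink.
The 5 still-open variables together cover exactly {black, blue, brown, red, teal} — 5 values for 5 variables — and red appears only in position 7's list, so position 7 = red.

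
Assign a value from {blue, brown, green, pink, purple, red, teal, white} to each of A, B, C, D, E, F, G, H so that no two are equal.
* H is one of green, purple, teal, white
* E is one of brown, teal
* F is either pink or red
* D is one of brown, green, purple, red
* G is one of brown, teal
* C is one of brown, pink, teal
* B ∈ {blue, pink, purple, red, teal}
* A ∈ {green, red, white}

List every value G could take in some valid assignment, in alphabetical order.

The 8 variables together cover exactly {blue, brown, green, pink, purple, red, teal, white} — 8 values for 8 variables — and blue appears only in B's list, so B = blue.
The 2 variables E and G are confined to {brown, teal}, which locks those values in; drop them from C, D, H.
C must be pink (only option left). Eliminate pink elsewhere: F.
That leaves F = red. Remove red from A, D.
No further eliminations apply; G can still be any of brown, teal.

brown, teal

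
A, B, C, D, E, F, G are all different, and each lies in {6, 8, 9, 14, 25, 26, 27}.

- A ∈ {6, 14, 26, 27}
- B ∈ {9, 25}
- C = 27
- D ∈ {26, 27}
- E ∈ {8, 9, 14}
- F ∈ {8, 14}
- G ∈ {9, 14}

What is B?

25

C has just one choice, so C = 27. Eliminate 27 elsewhere: A, D.
D has just one choice, so D = 26. Strike 26 from A.
The 5 still-open variables together cover exactly {6, 8, 9, 14, 25} — 5 values for 5 variables — and 6 appears only in A's list, so A = 6.
The 4 still-open variables draw from only 4 values {8, 9, 14, 25}, so each is used; only B can be 25, hence B = 25.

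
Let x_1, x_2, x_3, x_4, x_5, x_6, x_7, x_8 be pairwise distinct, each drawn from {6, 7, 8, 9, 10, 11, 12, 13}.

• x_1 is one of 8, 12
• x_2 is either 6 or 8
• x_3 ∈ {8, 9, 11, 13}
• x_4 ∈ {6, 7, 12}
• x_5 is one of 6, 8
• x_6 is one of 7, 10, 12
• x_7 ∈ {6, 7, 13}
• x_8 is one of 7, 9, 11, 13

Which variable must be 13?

x_7

The 8 variables together cover exactly {6, 7, 8, 9, 10, 11, 12, 13} — 8 values for 8 variables — and 10 appears only in x_6's list, so x_6 = 10.
x_2 and x_5 share exactly the 2 values {6, 8}; by pigeonhole those values go to them, so strike 6, 8 from x_1, x_3, x_4, x_7.
x_1's domain is down to {12}, so x_1 = 12. Eliminate 12 elsewhere: x_4.
x_4 has just one choice, so x_4 = 7. Eliminate 7 elsewhere: x_7, x_8.
So 13 goes to x_7.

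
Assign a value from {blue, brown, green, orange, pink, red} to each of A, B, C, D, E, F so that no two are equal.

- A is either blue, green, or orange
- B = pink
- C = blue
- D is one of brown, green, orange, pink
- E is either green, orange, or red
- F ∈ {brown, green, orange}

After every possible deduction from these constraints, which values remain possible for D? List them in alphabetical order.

brown, green, orange

B's domain is down to {pink}, so B = pink. Strike pink from D.
That leaves C = blue. Remove blue from A.
Among the 4 still-open variables, red fits only E (and all 4 values in {brown, green, orange, red} must be used), so E = red.
No further eliminations apply; D can still be any of brown, green, orange.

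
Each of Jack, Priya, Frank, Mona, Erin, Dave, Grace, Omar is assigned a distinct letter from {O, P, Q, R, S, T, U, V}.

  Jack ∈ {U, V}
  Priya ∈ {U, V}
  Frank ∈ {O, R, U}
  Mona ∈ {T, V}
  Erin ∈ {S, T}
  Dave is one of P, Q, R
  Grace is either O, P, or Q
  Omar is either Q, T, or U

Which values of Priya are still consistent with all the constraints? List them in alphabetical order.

U, V

The 8 variables draw from only 8 values {O, P, Q, R, S, T, U, V}, so each is used; only Erin can be S, hence Erin = S.
Jack and Priya between them cover only {U, V} — a naked pair. Remove those values from Frank, Mona, Omar.
Mona must be T (only option left). Eliminate T elsewhere: Omar.
Omar has just one choice, so Omar = Q. Eliminate Q elsewhere: Dave, Grace.
No further eliminations apply; Priya can still be any of U, V.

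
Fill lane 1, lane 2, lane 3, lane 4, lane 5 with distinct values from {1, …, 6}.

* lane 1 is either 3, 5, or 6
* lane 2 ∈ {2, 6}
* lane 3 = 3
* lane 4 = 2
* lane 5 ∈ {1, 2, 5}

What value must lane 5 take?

lane 3 must be 3 (only option left). Eliminate 3 elsewhere: lane 1.
lane 4 must be 2 (only option left). Strike 2 from lane 2, lane 5.
lane 2 must be 6 (only option left). So lane 1 can't be 6.
lane 1 has just one choice, so lane 1 = 5. Eliminate 5 elsewhere: lane 5.
So lane 5 = 1.

1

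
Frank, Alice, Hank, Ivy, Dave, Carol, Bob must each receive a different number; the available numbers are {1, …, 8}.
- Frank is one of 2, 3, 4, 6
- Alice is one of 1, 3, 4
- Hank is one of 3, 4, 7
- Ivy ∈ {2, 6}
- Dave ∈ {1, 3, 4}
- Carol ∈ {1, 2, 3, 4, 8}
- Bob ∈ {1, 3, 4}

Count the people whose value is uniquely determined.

The 7 variables together cover exactly {1, 2, 3, 4, 6, 7, 8} — 7 values for 7 variables — and 7 appears only in Hank's list, so Hank = 7.
The 6 still-open variables together cover exactly {1, 2, 3, 4, 6, 8} — 6 values for 6 variables — and 8 appears only in Carol's list, so Carol = 8.
Alice, Dave, Bob share exactly the 3 values {1, 3, 4}; by pigeonhole those values go to them, so strike 1, 3, 4 from Frank.
Determined: Hank=7, Carol=8. The other people each still have more than one consistent value. That makes 2.

2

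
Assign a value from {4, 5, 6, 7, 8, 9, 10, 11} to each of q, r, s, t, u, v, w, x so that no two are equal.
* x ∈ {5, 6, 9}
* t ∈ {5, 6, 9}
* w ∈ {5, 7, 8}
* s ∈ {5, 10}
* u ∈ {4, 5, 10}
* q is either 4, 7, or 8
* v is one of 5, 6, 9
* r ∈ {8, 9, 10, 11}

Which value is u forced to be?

Among the 8 variables, 11 fits only r (and all 8 values in {4, 5, 6, 7, 8, 9, 10, 11} must be used), so r = 11.
t, v, x share exactly the 3 values {5, 6, 9}; by pigeonhole those values go to them, so strike 5, 6, 9 from s, u, w.
That leaves s = 10. Strike 10 from u.
So u = 4.

4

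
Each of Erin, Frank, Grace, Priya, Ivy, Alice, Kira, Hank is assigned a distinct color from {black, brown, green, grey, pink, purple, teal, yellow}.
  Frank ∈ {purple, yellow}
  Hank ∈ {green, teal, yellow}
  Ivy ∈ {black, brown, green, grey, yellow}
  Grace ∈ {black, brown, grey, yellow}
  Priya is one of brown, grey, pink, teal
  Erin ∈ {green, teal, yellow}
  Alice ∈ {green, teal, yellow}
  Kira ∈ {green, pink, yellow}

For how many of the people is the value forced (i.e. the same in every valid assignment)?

The 8 variables draw from only 8 values {black, brown, green, grey, pink, purple, teal, yellow}, so each is used; only Frank can be purple, hence Frank = purple.
The 3 variables Erin, Alice, Hank are confined to {green, teal, yellow}, which locks those values in; drop them from Grace, Priya, Ivy, Kira.
Kira must be pink (only option left). So Priya can't be pink.
Determined: Frank=purple, Kira=pink. The other people each still have more than one consistent value. That makes 2.

2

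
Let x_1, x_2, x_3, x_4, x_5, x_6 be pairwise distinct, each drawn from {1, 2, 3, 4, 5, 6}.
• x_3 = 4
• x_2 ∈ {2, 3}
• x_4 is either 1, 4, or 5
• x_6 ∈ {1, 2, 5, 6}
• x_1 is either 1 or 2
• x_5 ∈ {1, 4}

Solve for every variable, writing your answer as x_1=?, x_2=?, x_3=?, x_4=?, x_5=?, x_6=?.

x_3 must be 4 (only option left). Remove 4 from x_4, x_5.
x_5's domain is down to {1}, so x_5 = 1. Strike 1 from x_1, x_4, x_6.
That leaves x_1 = 2. So x_2, x_6 can't be 2.
x_2's domain is down to {3}, so x_2 = 3.
That leaves x_4 = 5. Strike 5 from x_6.
x_6 has just one choice, so x_6 = 6.

x_1=2, x_2=3, x_3=4, x_4=5, x_5=1, x_6=6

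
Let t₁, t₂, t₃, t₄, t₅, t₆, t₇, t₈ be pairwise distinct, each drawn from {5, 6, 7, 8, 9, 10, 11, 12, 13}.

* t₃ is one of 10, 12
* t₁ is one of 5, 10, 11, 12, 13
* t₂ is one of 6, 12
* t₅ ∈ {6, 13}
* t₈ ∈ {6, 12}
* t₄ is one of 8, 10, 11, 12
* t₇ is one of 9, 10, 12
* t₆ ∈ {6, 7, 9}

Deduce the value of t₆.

The 2 variables t₂ and t₈ are confined to {6, 12}, which locks those values in; drop them from t₁, t₃, t₄, t₅, t₆, t₇.
t₃ must be 10 (only option left). Remove 10 from t₁, t₄, t₇.
That leaves t₅ = 13. Remove 13 from t₁.
t₇ must be 9 (only option left). Strike 9 from t₆.
So t₆ = 7.

7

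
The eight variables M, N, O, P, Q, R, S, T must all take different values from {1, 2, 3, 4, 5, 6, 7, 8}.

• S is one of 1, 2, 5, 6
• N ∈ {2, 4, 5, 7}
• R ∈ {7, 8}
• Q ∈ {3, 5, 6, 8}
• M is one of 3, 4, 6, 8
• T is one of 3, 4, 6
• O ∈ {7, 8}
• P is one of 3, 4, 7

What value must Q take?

5

The 8 variables together cover exactly {1, 2, 3, 4, 5, 6, 7, 8} — 8 values for 8 variables — and 1 appears only in S's list, so S = 1.
The 7 still-open variables draw from only 7 values {2, 3, 4, 5, 6, 7, 8}, so each is used; only N can be 2, hence N = 2.
The 6 still-open variables draw from only 6 values {3, 4, 5, 6, 7, 8}, so each is used; only Q can be 5, hence Q = 5.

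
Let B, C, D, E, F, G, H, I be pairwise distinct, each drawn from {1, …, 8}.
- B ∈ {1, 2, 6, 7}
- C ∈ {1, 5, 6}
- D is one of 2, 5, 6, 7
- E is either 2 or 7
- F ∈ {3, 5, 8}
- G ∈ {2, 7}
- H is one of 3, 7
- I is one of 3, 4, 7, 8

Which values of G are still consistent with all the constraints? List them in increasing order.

Among the 8 variables, 4 fits only I (and all 8 values in {1, 2, 3, 4, 5, 6, 7, 8} must be used), so I = 4.
The 7 still-open variables draw from only 7 values {1, 2, 3, 5, 6, 7, 8}, so each is used; only F can be 8, hence F = 8.
Among the 6 still-open variables, 3 fits only H (and all 6 values in {1, 2, 3, 5, 6, 7} must be used), so H = 3.
E and G share exactly the 2 values {2, 7}; by pigeonhole those values go to them, so strike 2, 7 from B, D.
No further eliminations apply; G can still be any of 2, 7.

2, 7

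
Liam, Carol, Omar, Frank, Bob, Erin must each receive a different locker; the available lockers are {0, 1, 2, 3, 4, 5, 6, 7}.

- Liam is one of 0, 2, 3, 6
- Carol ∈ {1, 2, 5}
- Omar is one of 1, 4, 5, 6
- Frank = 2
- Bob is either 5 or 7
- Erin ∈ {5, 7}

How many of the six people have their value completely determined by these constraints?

Frank has just one choice, so Frank = 2. Remove 2 from Liam, Carol.
Bob and Erin between them cover only {5, 7} — a naked pair. Remove those values from Carol, Omar.
Carol has just one choice, so Carol = 1. Strike 1 from Omar.
Determined: Carol=1, Frank=2. The other people each still have more than one consistent value. That makes 2.

2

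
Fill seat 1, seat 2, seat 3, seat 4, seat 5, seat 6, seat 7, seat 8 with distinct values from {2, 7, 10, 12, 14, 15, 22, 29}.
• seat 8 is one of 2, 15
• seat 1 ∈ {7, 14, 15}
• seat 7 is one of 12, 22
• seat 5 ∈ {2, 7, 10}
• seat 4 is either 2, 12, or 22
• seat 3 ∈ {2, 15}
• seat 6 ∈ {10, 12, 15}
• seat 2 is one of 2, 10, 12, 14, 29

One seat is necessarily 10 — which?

seat 6

The 8 variables together cover exactly {2, 7, 10, 12, 14, 15, 22, 29} — 8 values for 8 variables — and 29 appears only in seat 2's list, so seat 2 = 29.
The 7 still-open variables together cover exactly {2, 7, 10, 12, 14, 15, 22} — 7 values for 7 variables — and 14 appears only in seat 1's list, so seat 1 = 14.
The 6 still-open variables together cover exactly {2, 7, 10, 12, 15, 22} — 6 values for 6 variables — and 7 appears only in seat 5's list, so seat 5 = 7.
The 5 still-open variables draw from only 5 values {2, 10, 12, 15, 22}, so each is used; only seat 6 can be 10, hence seat 6 = 10.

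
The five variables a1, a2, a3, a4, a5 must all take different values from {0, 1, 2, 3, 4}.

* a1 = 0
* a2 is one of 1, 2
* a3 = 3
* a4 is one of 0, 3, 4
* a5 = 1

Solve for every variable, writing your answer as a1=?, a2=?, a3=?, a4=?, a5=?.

a1=0, a2=2, a3=3, a4=4, a5=1

a1's domain is down to {0}, so a1 = 0. Remove 0 from a4.
a3's domain is down to {3}, so a3 = 3. Eliminate 3 elsewhere: a4.
a4's domain is down to {4}, so a4 = 4.
That leaves a5 = 1. So a2 can't be 1.
a2 must be 2 (only option left).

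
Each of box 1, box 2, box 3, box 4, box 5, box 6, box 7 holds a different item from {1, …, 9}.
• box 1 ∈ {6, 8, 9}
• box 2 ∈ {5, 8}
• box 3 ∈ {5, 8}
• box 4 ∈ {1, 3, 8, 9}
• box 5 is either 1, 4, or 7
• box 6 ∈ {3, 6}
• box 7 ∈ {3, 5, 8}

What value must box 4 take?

1

box 2 and box 3 share exactly the 2 values {5, 8}; by pigeonhole those values go to them, so strike 5, 8 from box 1, box 4, box 7.
box 7 must be 3 (only option left). So box 4, box 6 can't be 3.
box 6's domain is down to {6}, so box 6 = 6. Eliminate 6 elsewhere: box 1.
That leaves box 1 = 9. Eliminate 9 elsewhere: box 4.
So box 4 = 1.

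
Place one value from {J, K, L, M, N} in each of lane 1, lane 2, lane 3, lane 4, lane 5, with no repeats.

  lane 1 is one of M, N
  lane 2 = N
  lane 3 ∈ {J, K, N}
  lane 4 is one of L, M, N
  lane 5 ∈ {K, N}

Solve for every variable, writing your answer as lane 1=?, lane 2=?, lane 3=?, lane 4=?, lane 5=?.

lane 1=M, lane 2=N, lane 3=J, lane 4=L, lane 5=K

lane 2's domain is down to {N}, so lane 2 = N. Eliminate N elsewhere: lane 1, lane 3, lane 4, lane 5.
lane 5's domain is down to {K}, so lane 5 = K. Eliminate K elsewhere: lane 3.
That leaves lane 1 = M. Eliminate M elsewhere: lane 4.
lane 3's domain is down to {J}, so lane 3 = J.
That leaves lane 4 = L.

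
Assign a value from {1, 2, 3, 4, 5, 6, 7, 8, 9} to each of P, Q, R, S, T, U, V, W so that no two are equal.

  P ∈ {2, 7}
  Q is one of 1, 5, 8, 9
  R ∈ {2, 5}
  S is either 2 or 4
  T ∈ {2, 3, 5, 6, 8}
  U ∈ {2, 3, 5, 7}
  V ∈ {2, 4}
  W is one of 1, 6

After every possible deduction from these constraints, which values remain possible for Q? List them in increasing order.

S and V share exactly the 2 values {2, 4}; by pigeonhole those values go to them, so strike 2, 4 from P, R, T, U.
That leaves P = 7. Eliminate 7 elsewhere: U.
That leaves R = 5. Strike 5 from Q, T, U.
U's domain is down to {3}, so U = 3. Eliminate 3 elsewhere: T.
No further eliminations apply; Q can still be any of 1, 8, 9.

1, 8, 9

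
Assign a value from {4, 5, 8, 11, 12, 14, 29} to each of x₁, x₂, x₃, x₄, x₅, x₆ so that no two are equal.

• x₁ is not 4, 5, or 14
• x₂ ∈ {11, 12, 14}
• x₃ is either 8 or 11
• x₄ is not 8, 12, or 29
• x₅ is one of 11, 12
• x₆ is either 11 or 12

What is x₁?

29

x₅ and x₆ share exactly the 2 values {11, 12}; by pigeonhole those values go to them, so strike 11, 12 from x₁, x₂, x₃, x₄.
x₂'s domain is down to {14}, so x₂ = 14. Eliminate 14 elsewhere: x₄.
x₃ has just one choice, so x₃ = 8. Eliminate 8 elsewhere: x₁.
So x₁ = 29.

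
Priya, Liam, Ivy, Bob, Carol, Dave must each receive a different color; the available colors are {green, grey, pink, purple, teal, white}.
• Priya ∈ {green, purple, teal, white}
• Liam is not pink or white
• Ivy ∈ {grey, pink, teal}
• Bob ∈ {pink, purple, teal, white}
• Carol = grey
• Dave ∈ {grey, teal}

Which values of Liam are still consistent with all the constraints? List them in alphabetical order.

Carol's domain is down to {grey}, so Carol = grey. Remove grey from Liam, Ivy, Dave.
That leaves Dave = teal. So Priya, Liam, Ivy, Bob can't be teal.
That leaves Ivy = pink. Eliminate pink elsewhere: Bob.
No further eliminations apply; Liam can still be any of green, purple.

green, purple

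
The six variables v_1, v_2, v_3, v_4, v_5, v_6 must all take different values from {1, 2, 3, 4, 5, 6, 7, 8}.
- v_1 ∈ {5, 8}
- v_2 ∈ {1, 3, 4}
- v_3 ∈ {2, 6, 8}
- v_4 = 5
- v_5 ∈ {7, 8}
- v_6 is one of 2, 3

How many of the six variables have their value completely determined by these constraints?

3

v_4 has just one choice, so v_4 = 5. Remove 5 from v_1.
v_1's domain is down to {8}, so v_1 = 8. Remove 8 from v_3, v_5.
v_5 has just one choice, so v_5 = 7.
Determined: v_1=8, v_4=5, v_5=7. The other variables each still have more than one consistent value. That makes 3.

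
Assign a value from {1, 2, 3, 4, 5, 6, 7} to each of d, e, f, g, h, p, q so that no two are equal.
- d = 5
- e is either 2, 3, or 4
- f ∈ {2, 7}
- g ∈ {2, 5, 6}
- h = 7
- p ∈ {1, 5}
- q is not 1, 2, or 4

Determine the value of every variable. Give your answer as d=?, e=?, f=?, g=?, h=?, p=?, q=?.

d=5, e=4, f=2, g=6, h=7, p=1, q=3

d's domain is down to {5}, so d = 5. Eliminate 5 elsewhere: g, p, q.
h must be 7 (only option left). Remove 7 from f, q.
That leaves p = 1.
That leaves f = 2. Remove 2 from e, g.
g must be 6 (only option left). So q can't be 6.
That leaves q = 3. So e can't be 3.
e's domain is down to {4}, so e = 4.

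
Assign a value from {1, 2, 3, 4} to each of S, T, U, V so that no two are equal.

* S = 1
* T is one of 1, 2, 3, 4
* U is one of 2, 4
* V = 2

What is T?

S has just one choice, so S = 1. Eliminate 1 elsewhere: T.
That leaves V = 2. So T, U can't be 2.
That leaves U = 4. Eliminate 4 elsewhere: T.
So T = 3.

3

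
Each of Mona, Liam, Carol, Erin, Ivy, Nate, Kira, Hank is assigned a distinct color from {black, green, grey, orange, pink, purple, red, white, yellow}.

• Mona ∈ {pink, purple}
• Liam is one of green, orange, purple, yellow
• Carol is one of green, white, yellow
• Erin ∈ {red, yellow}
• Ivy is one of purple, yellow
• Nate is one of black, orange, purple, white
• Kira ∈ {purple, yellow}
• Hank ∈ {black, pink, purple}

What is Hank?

The 8 variables draw from only 8 values {black, green, orange, pink, purple, red, white, yellow}, so each is used; only Erin can be red, hence Erin = red.
Ivy and Kira between them cover only {purple, yellow} — a naked pair. Remove those values from Mona, Liam, Carol, Nate, Hank.
That leaves Mona = pink. Eliminate pink elsewhere: Hank.
So Hank = black.

black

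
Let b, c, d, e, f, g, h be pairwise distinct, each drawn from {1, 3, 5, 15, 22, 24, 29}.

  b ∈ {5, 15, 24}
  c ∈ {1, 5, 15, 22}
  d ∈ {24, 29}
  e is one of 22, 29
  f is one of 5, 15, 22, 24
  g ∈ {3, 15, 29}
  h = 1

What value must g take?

3

h must be 1 (only option left). Remove 1 from c.
The 6 still-open variables together cover exactly {3, 5, 15, 22, 24, 29} — 6 values for 6 variables — and 3 appears only in g's list, so g = 3.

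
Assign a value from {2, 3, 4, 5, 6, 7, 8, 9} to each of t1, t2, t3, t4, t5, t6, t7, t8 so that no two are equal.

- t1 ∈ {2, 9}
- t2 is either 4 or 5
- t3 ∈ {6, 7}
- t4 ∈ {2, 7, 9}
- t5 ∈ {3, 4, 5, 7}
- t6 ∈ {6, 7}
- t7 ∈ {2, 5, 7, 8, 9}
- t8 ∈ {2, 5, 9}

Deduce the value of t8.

The 8 variables together cover exactly {2, 3, 4, 5, 6, 7, 8, 9} — 8 values for 8 variables — and 3 appears only in t5's list, so t5 = 3.
The 7 still-open variables together cover exactly {2, 4, 5, 6, 7, 8, 9} — 7 values for 7 variables — and 4 appears only in t2's list, so t2 = 4.
The 6 still-open variables together cover exactly {2, 5, 6, 7, 8, 9} — 6 values for 6 variables — and 8 appears only in t7's list, so t7 = 8.
The 5 still-open variables together cover exactly {2, 5, 6, 7, 9} — 5 values for 5 variables — and 5 appears only in t8's list, so t8 = 5.

5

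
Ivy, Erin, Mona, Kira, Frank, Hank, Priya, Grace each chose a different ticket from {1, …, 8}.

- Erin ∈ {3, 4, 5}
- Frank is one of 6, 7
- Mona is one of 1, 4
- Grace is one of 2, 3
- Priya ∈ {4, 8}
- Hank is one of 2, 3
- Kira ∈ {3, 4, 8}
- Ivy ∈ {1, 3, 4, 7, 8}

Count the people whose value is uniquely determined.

4

The 8 variables draw from only 8 values {1, 2, 3, 4, 5, 6, 7, 8}, so each is used; only Erin can be 5, hence Erin = 5.
The 7 still-open variables draw from only 7 values {1, 2, 3, 4, 6, 7, 8}, so each is used; only Frank can be 6, hence Frank = 6.
The 6 still-open variables together cover exactly {1, 2, 3, 4, 7, 8} — 6 values for 6 variables — and 7 appears only in Ivy's list, so Ivy = 7.
The 5 still-open variables together cover exactly {1, 2, 3, 4, 8} — 5 values for 5 variables — and 1 appears only in Mona's list, so Mona = 1.
The 2 variables Hank and Grace are confined to {2, 3}, which locks those values in; drop them from Kira.
Determined: Ivy=7, Erin=5, Mona=1, Frank=6. The other people each still have more than one consistent value. That makes 4.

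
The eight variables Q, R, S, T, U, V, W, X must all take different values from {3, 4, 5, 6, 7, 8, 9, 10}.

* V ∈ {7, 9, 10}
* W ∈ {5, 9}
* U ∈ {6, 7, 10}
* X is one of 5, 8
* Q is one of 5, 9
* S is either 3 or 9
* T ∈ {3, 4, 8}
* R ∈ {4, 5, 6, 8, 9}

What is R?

6

Q and W share exactly the 2 values {5, 9}; by pigeonhole those values go to them, so strike 5, 9 from R, S, V, X.
S must be 3 (only option left). Eliminate 3 elsewhere: T.
X must be 8 (only option left). So R, T can't be 8.
T's domain is down to {4}, so T = 4. Eliminate 4 elsewhere: R.
So R = 6.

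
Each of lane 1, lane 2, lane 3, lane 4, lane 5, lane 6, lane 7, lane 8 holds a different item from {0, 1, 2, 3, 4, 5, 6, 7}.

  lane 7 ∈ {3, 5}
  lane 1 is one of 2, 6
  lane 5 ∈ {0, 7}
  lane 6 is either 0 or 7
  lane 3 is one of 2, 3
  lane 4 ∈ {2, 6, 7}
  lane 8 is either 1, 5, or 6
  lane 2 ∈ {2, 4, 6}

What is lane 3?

3

Among the 8 variables, 1 fits only lane 8 (and all 8 values in {0, 1, 2, 3, 4, 5, 6, 7} must be used), so lane 8 = 1.
Among the 7 still-open variables, 4 fits only lane 2 (and all 7 values in {0, 2, 3, 4, 5, 6, 7} must be used), so lane 2 = 4.
Among the 6 still-open variables, 5 fits only lane 7 (and all 6 values in {0, 2, 3, 5, 6, 7} must be used), so lane 7 = 5.
Among the 5 still-open variables, 3 fits only lane 3 (and all 5 values in {0, 2, 3, 6, 7} must be used), so lane 3 = 3.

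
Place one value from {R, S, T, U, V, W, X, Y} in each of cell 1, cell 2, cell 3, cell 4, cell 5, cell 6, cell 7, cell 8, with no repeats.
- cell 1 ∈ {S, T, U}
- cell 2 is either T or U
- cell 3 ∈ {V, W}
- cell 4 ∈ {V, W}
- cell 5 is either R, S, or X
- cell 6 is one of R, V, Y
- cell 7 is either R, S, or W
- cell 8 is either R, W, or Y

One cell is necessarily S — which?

cell 7

Among the 8 variables, X fits only cell 5 (and all 8 values in {R, S, T, U, V, W, X, Y} must be used), so cell 5 = X.
cell 3 and cell 4 share exactly the 2 values {V, W}; by pigeonhole those values go to them, so strike V, W from cell 6, cell 7, cell 8.
cell 6 and cell 8 share exactly the 2 values {R, Y}; by pigeonhole those values go to them, so strike R, Y from cell 7.
So S goes to cell 7.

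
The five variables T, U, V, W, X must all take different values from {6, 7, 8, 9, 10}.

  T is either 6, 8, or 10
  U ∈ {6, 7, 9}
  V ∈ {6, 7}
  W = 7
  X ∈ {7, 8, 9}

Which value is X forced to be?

8

W's domain is down to {7}, so W = 7. Eliminate 7 elsewhere: U, V, X.
V must be 6 (only option left). So T, U can't be 6.
U's domain is down to {9}, so U = 9. So X can't be 9.
So X = 8.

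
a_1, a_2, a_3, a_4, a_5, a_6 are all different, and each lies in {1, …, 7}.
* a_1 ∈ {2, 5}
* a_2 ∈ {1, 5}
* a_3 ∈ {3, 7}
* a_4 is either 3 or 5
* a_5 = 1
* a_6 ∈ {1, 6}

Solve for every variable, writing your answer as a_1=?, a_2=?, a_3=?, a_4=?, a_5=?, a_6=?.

a_5 has just one choice, so a_5 = 1. Eliminate 1 elsewhere: a_2, a_6.
a_6 has just one choice, so a_6 = 6.
That leaves a_2 = 5. Remove 5 from a_1, a_4.
a_4 must be 3 (only option left). Eliminate 3 elsewhere: a_3.
That leaves a_1 = 2.
a_3 must be 7 (only option left).

a_1=2, a_2=5, a_3=7, a_4=3, a_5=1, a_6=6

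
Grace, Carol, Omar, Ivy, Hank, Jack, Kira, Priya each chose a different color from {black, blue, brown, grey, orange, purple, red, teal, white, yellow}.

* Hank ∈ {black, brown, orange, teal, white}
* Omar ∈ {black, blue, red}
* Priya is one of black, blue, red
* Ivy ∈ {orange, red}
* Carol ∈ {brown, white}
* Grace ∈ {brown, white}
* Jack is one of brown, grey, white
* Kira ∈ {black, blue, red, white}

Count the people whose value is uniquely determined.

Among the 8 variables, grey fits only Jack (and all 8 values in {black, blue, brown, grey, orange, red, teal, white} must be used), so Jack = grey.
The 7 still-open variables together cover exactly {black, blue, brown, orange, red, teal, white} — 7 values for 7 variables — and teal appears only in Hank's list, so Hank = teal.
Among the 6 still-open variables, orange fits only Ivy (and all 6 values in {black, blue, brown, orange, red, white} must be used), so Ivy = orange.
Grace and Carol between them cover only {brown, white} — a naked pair. Remove those values from Kira.
Determined: Ivy=orange, Hank=teal, Jack=grey. The other people each still have more than one consistent value. That makes 3.

3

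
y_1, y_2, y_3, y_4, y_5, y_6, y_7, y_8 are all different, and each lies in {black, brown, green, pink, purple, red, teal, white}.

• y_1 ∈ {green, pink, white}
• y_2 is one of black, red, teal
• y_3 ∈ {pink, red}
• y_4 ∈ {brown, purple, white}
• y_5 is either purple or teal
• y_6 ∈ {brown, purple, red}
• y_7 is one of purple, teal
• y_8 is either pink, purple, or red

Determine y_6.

brown

Among the 8 variables, black fits only y_2 (and all 8 values in {black, brown, green, pink, purple, red, teal, white} must be used), so y_2 = black.
The 7 still-open variables draw from only 7 values {brown, green, pink, purple, red, teal, white}, so each is used; only y_1 can be green, hence y_1 = green.
The 6 still-open variables together cover exactly {brown, pink, purple, red, teal, white} — 6 values for 6 variables — and white appears only in y_4's list, so y_4 = white.
Among the 5 still-open variables, brown fits only y_6 (and all 5 values in {brown, pink, purple, red, teal} must be used), so y_6 = brown.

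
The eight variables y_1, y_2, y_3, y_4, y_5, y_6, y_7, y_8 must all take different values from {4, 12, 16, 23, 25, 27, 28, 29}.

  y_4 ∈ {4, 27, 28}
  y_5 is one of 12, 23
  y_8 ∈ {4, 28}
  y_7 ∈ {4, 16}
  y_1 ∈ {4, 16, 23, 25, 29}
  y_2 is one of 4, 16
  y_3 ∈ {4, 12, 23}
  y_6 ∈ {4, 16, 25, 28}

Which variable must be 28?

y_8

The 8 variables together cover exactly {4, 12, 16, 23, 25, 27, 28, 29} — 8 values for 8 variables — and 27 appears only in y_4's list, so y_4 = 27.
The 7 still-open variables draw from only 7 values {4, 12, 16, 23, 25, 28, 29}, so each is used; only y_1 can be 29, hence y_1 = 29.
The 6 still-open variables together cover exactly {4, 12, 16, 23, 25, 28} — 6 values for 6 variables — and 25 appears only in y_6's list, so y_6 = 25.
The 5 still-open variables together cover exactly {4, 12, 16, 23, 28} — 5 values for 5 variables — and 28 appears only in y_8's list, so y_8 = 28.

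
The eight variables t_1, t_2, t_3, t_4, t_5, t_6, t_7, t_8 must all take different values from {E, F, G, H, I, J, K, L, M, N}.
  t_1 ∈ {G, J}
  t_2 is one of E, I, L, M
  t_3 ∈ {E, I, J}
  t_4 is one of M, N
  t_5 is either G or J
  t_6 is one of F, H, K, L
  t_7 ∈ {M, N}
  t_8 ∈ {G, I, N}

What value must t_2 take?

L

The 2 variables t_1 and t_5 are confined to {G, J}, which locks those values in; drop them from t_3, t_8.
The 2 variables t_4 and t_7 are confined to {M, N}, which locks those values in; drop them from t_2, t_8.
t_8 has just one choice, so t_8 = I. Strike I from t_2, t_3.
That leaves t_3 = E. So t_2 can't be E.
So t_2 = L.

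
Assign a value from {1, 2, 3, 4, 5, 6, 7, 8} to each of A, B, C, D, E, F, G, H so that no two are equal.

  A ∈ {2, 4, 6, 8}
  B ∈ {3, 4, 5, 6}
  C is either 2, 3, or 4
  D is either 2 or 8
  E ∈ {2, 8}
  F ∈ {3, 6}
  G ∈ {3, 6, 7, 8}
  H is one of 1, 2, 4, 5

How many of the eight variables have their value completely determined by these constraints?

Among the 8 variables, 1 fits only H (and all 8 values in {1, 2, 3, 4, 5, 6, 7, 8} must be used), so H = 1.
The 7 still-open variables draw from only 7 values {2, 3, 4, 5, 6, 7, 8}, so each is used; only B can be 5, hence B = 5.
Among the 6 still-open variables, 7 fits only G (and all 6 values in {2, 3, 4, 6, 7, 8} must be used), so G = 7.
The 2 variables D and E are confined to {2, 8}, which locks those values in; drop them from A, C.
Determined: B=5, G=7, H=1. The other variables each still have more than one consistent value. That makes 3.

3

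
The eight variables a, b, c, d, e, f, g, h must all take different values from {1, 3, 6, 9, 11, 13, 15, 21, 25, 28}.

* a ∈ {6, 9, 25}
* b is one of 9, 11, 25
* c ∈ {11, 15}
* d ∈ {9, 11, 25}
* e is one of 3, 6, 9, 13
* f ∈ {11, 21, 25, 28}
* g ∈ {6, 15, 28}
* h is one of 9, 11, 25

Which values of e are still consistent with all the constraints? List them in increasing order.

The 3 variables b, d, h are confined to {9, 11, 25}, which locks those values in; drop them from a, c, e, f.
That leaves a = 6. Strike 6 from e, g.
c must be 15 (only option left). Remove 15 from g.
g's domain is down to {28}, so g = 28. Strike 28 from f.
f has just one choice, so f = 21.
No further eliminations apply; e can still be any of 3, 13.

3, 13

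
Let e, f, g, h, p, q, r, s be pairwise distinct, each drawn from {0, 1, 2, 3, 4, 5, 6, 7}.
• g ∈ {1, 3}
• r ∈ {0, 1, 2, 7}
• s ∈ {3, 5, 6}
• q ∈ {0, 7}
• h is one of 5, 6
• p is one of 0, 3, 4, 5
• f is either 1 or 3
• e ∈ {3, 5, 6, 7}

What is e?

Among the 8 variables, 2 fits only r (and all 8 values in {0, 1, 2, 3, 4, 5, 6, 7} must be used), so r = 2.
Among the 7 still-open variables, 4 fits only p (and all 7 values in {0, 1, 3, 4, 5, 6, 7} must be used), so p = 4.
The 6 still-open variables draw from only 6 values {0, 1, 3, 5, 6, 7}, so each is used; only q can be 0, hence q = 0.
The 5 still-open variables draw from only 5 values {1, 3, 5, 6, 7}, so each is used; only e can be 7, hence e = 7.

7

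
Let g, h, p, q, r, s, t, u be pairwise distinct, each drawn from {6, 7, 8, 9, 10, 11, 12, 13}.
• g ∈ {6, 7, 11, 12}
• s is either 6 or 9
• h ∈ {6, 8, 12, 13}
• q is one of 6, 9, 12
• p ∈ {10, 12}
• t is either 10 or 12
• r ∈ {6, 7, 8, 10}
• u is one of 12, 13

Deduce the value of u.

Among the 8 variables, 11 fits only g (and all 8 values in {6, 7, 8, 9, 10, 11, 12, 13} must be used), so g = 11.
The 7 still-open variables draw from only 7 values {6, 7, 8, 9, 10, 12, 13}, so each is used; only r can be 7, hence r = 7.
The 6 still-open variables draw from only 6 values {6, 8, 9, 10, 12, 13}, so each is used; only h can be 8, hence h = 8.
The 5 still-open variables together cover exactly {6, 9, 10, 12, 13} — 5 values for 5 variables — and 13 appears only in u's list, so u = 13.

13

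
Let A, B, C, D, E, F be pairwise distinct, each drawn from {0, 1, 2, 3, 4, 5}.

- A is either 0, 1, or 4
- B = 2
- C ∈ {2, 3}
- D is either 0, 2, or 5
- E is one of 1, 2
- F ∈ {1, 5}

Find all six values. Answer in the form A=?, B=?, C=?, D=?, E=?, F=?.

B has just one choice, so B = 2. Strike 2 from C, D, E.
C must be 3 (only option left).
That leaves E = 1. Eliminate 1 elsewhere: A, F.
F's domain is down to {5}, so F = 5. Eliminate 5 elsewhere: D.
D must be 0 (only option left). Eliminate 0 elsewhere: A.
A must be 4 (only option left).

A=4, B=2, C=3, D=0, E=1, F=5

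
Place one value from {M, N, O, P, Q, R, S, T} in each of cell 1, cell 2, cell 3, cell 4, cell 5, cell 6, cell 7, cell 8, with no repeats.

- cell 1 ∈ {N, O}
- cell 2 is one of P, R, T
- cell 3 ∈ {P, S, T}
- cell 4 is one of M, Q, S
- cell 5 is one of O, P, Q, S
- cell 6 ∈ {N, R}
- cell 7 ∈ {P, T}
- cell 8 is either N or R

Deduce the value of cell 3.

The 8 variables together cover exactly {M, N, O, P, Q, R, S, T} — 8 values for 8 variables — and M appears only in cell 4's list, so cell 4 = M.
The 7 still-open variables draw from only 7 values {N, O, P, Q, R, S, T}, so each is used; only cell 5 can be Q, hence cell 5 = Q.
The 6 still-open variables together cover exactly {N, O, P, R, S, T} — 6 values for 6 variables — and O appears only in cell 1's list, so cell 1 = O.
The 5 still-open variables together cover exactly {N, P, R, S, T} — 5 values for 5 variables — and S appears only in cell 3's list, so cell 3 = S.

S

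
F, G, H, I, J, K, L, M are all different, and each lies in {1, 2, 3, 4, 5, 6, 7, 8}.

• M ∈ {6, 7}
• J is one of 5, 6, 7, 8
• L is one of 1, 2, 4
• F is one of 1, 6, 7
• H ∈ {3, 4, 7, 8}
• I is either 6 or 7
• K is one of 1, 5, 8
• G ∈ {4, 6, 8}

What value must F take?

1

The 8 variables draw from only 8 values {1, 2, 3, 4, 5, 6, 7, 8}, so each is used; only L can be 2, hence L = 2.
The 7 still-open variables draw from only 7 values {1, 3, 4, 5, 6, 7, 8}, so each is used; only H can be 3, hence H = 3.
Among the 6 still-open variables, 4 fits only G (and all 6 values in {1, 4, 5, 6, 7, 8} must be used), so G = 4.
The 2 variables I and M are confined to {6, 7}, which locks those values in; drop them from F, J.
So F = 1.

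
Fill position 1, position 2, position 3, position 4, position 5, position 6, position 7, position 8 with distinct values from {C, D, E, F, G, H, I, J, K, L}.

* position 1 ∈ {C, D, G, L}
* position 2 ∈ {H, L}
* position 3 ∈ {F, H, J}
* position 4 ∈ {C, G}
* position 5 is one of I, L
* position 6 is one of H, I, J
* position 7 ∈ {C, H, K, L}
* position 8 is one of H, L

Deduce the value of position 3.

F

position 2 and position 8 between them cover only {H, L} — a naked pair. Remove those values from position 1, position 3, position 5, position 6, position 7.
position 5's domain is down to {I}, so position 5 = I. Remove I from position 6.
position 6 must be J (only option left). So position 3 can't be J.
So position 3 = F.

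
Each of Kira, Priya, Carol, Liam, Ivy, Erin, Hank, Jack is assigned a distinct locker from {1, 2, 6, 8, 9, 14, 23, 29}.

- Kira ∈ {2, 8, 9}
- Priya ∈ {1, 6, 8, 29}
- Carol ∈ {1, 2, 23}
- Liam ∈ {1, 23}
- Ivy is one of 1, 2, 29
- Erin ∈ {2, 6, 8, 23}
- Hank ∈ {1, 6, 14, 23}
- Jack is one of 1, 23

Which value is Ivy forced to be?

29

The 8 variables together cover exactly {1, 2, 6, 8, 9, 14, 23, 29} — 8 values for 8 variables — and 9 appears only in Kira's list, so Kira = 9.
Among the 7 still-open variables, 14 fits only Hank (and all 7 values in {1, 2, 6, 8, 14, 23, 29} must be used), so Hank = 14.
The 2 variables Liam and Jack are confined to {1, 23}, which locks those values in; drop them from Priya, Carol, Ivy, Erin.
That leaves Carol = 2. Eliminate 2 elsewhere: Ivy, Erin.
So Ivy = 29.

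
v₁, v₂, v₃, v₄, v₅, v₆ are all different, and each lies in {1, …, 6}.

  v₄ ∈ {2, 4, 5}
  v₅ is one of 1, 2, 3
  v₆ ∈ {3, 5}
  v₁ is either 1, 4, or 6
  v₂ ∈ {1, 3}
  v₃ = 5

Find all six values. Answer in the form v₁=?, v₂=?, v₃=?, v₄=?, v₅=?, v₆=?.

v₃ has just one choice, so v₃ = 5. Remove 5 from v₄, v₆.
v₆'s domain is down to {3}, so v₆ = 3. So v₂, v₅ can't be 3.
v₂ must be 1 (only option left). Eliminate 1 elsewhere: v₁, v₅.
v₅ must be 2 (only option left). So v₄ can't be 2.
v₄ has just one choice, so v₄ = 4. So v₁ can't be 4.
v₁ has just one choice, so v₁ = 6.

v₁=6, v₂=1, v₃=5, v₄=4, v₅=2, v₆=3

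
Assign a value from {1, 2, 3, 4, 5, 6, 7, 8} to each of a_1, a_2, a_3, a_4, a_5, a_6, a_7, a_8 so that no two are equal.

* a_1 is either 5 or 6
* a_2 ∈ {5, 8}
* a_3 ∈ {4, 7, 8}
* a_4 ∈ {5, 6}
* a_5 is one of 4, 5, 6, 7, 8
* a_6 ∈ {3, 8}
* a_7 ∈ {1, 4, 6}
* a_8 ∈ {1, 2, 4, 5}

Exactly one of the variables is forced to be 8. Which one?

Among the 8 variables, 2 fits only a_8 (and all 8 values in {1, 2, 3, 4, 5, 6, 7, 8} must be used), so a_8 = 2.
The 7 still-open variables draw from only 7 values {1, 3, 4, 5, 6, 7, 8}, so each is used; only a_7 can be 1, hence a_7 = 1.
The 6 still-open variables draw from only 6 values {3, 4, 5, 6, 7, 8}, so each is used; only a_6 can be 3, hence a_6 = 3.
a_1 and a_4 between them cover only {5, 6} — a naked pair. Remove those values from a_2, a_5.
So 8 goes to a_2.

a_2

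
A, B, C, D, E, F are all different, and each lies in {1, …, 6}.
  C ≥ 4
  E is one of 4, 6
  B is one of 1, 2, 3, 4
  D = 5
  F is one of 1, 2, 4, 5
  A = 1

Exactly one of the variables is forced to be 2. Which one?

F

A has just one choice, so A = 1. So B, F can't be 1.
D must be 5 (only option left). So C, F can't be 5.
Among the 4 still-open variables, 3 fits only B (and all 4 values in {2, 3, 4, 6} must be used), so B = 3.
Among the 3 still-open variables, 2 fits only F (and all 3 values in {2, 4, 6} must be used), so F = 2.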